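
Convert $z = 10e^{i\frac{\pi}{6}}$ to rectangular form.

a = r cos θ = 10 * sqrt(3)/2 = 5*sqrt(3)
b = r sin θ = 10 * 1/2 = 5
z = 5*sqrt(3) + 5i


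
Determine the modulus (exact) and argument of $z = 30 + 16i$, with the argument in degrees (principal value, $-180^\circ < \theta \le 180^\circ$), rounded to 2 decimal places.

|z| = sqrt(30^2 + 16^2) = 34
arg(z) = arctan(b/a) = arctan(16/30) (quadrant-adjusted) = 28.07°


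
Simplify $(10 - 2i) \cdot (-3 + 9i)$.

(a1*a2 - b1*b2) + (a1*b2 + b1*a2)i
= (-30 - (-18)) + (90 + 6)i
= -12 + 96i


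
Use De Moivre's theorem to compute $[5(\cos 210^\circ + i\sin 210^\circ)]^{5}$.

By De Moivre: z^n = r^n(cos(nθ) + i sin(nθ))
= 5^5(cos(5*210°) + i sin(5*210°))
= 3125(cos 330° + i sin 330°)
= 3125*sqrt(3)/2 - (3125/2)i


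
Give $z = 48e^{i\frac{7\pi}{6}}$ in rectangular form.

a = r cos θ = 48 * -sqrt(3)/2 = -24*sqrt(3)
b = r sin θ = 48 * -1/2 = -24
z = -24*sqrt(3) - 24i


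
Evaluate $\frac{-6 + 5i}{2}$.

Divisor is real, so divide each part by 2:
= -3 + (5/2)i


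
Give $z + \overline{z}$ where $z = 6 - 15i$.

z + conjugate(z) = (a + bi) + (a - bi) = 2a
= 2 * 6 = 12


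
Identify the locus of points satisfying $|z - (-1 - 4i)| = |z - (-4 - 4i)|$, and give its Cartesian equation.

|z - z1| = |z - z2| means z is equidistant from z1 and z2,
i.e. the perpendicular bisector of the segment from (-1, -4) to (-4, -4) (midpoint (-5/2, -4)).
With z = x + yi, square both sides:
(x - (-1))^2 + (y - (-4))^2 = (x - (-4))^2 + (y - (-4))^2
The x^2 and y^2 terms cancel: -6x + 0y = 32 - 17 = 15
Simplify: x = -5/2
Locus: Perpendicular bisector of the segment from (-1, -4) to (-4, -4): the line x = -5/2


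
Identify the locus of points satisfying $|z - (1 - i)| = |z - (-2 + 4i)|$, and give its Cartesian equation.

|z - z1| = |z - z2| means z is equidistant from z1 and z2,
i.e. the perpendicular bisector of the segment from (1, -1) to (-2, 4) (midpoint (-1/2, 3/2)).
With z = x + yi, square both sides:
(x - 1)^2 + (y - (-1))^2 = (x - (-2))^2 + (y - 4)^2
The x^2 and y^2 terms cancel: -6x + 10y = 20 - 2 = 18
Simplify: 3x - 5y = -9
Locus: Perpendicular bisector of the segment from (1, -1) to (-2, 4): the line 3x - 5y = -9


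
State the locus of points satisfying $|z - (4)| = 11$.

|z - z0| = r describes a circle centered at z0 with radius r
Here z0 = 4 and r = 11
Locus: Circle centered at (4, 0) with radius 11


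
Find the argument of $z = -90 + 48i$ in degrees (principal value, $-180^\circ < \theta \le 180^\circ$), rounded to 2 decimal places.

θ = arctan(b/a) = arctan(48/-90) (quadrant-adjusted) = 151.93°


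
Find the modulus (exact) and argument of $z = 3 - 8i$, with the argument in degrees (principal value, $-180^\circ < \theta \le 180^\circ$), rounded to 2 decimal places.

|z| = sqrt(3^2 + (-8)^2) = sqrt(73)
arg(z) = arctan(b/a) = arctan(-8/3) (quadrant-adjusted) = -69.44°


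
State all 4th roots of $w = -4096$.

|w| = 4096, arg(w) = 180°
Root modulus = 4096^(1/4) = 8
Root arguments: θ_k = (180° + 360°k)/4 for k = 0, 1, ..., 3
Roots: 4*sqrt(2) + 4*sqrt(2)i, -4*sqrt(2) + 4*sqrt(2)i, -4*sqrt(2) - 4*sqrt(2)i, 4*sqrt(2) - 4*sqrt(2)i


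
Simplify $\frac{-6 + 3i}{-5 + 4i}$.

Multiply numerator and denominator by conjugate (-5 - 4i):
= (-6 + 3i)(-5 - 4i) / ((-5)^2 + 4^2)
= (42 + 9i) / 41
= 42/41 + (9/41)i


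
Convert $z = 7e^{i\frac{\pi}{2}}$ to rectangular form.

a = r cos θ = 7 * 0 = 0
b = r sin θ = 7 * 1 = 7
z = 7i


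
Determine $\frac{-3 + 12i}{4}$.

Divisor is real, so divide each part by 4:
= -3/4 + 3i


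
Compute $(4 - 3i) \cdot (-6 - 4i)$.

(a1*a2 - b1*b2) + (a1*b2 + b1*a2)i
= (-24 - 12) + (-16 + 18)i
= -36 + 2i


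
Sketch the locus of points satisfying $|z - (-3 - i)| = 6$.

|z - z0| = r describes a circle centered at z0 with radius r
Here z0 = -3 - i and r = 6
Locus: Circle centered at (-3, -1) with radius 6


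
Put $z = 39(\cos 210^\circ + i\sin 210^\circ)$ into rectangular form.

a = r cos θ = 39 * -sqrt(3)/2 = -39*sqrt(3)/2
b = r sin θ = 39 * -1/2 = -39/2
z = -39*sqrt(3)/2 - (39/2)i


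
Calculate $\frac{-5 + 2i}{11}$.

Divisor is real, so divide each part by 11:
= -5/11 + (2/11)i


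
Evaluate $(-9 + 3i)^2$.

(a + bi)^2 = a^2 - b^2 + 2abi
= (-9)^2 - 3^2 + 2*(-9)*3i
= 72 - 54i


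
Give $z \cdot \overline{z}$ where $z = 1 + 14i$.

z * conjugate(z) = |z|^2 = a^2 + b^2
= 1^2 + 14^2 = 197


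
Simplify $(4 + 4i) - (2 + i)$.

(4 - 2) + (4 - 1)i = 2 + 3i


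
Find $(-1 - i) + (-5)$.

(-1 + (-5)) + (-1 + 0)i = -6 - i


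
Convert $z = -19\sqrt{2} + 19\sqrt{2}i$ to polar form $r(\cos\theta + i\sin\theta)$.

r = |z| = sqrt(a^2 + b^2) = sqrt((-19*sqrt(2))^2 + (19*sqrt(2))^2) = sqrt(722 + 722) = sqrt(1444) = 38
θ = arctan(b/a) = arctan(26.8701/-26.8701) (quadrant-adjusted) = 135°
z = 38(cos 135° + i sin 135°)


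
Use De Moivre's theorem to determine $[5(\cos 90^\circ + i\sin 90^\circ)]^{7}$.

By De Moivre: z^n = r^n(cos(nθ) + i sin(nθ))
= 5^7(cos(7*90°) + i sin(7*90°))
= 78125(cos 270° + i sin 270°)
= -78125i


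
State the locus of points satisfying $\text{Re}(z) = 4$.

Re(z) = x where z = x + yi; the equation x = 4 is satisfied by all points with that x-coordinate
Locus: Vertical line x = 4


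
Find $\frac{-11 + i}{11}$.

Divisor is real, so divide each part by 11:
= -1 + (1/11)i


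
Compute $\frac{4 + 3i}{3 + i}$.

Multiply numerator and denominator by conjugate (3 - i):
= (4 + 3i)(3 - i) / (3^2 + 1^2)
= (15 + 5i) / 10
Divide through by 5: (3 + i) / 2
= 3/2 + (1/2)i


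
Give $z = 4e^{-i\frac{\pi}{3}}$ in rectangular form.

a = r cos θ = 4 * 1/2 = 2
b = r sin θ = 4 * -sqrt(3)/2 = -2*sqrt(3)
z = 2 - 2*sqrt(3)i


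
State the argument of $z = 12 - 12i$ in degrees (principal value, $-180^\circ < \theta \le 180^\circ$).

θ = arctan(b/a) = arctan(-12/12) (quadrant-adjusted) = -45°


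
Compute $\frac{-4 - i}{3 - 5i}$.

Multiply numerator and denominator by conjugate (3 + 5i):
= (-4 - i)(3 + 5i) / (3^2 + (-5)^2)
= (-7 - 23i) / 34
= -7/34 - (23/34)i


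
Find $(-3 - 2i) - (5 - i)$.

(-3 - 5) + (-2 - (-1))i = -8 - i


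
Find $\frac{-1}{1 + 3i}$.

Multiply numerator and denominator by conjugate (1 - 3i):
= (-1)(1 - 3i) / (1^2 + 3^2)
= (-1 + 3i) / 10
= -1/10 + (3/10)i


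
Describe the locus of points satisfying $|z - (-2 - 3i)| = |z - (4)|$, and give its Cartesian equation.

|z - z1| = |z - z2| means z is equidistant from z1 and z2,
i.e. the perpendicular bisector of the segment from (-2, -3) to (4, 0) (midpoint (1, -3/2)).
With z = x + yi, square both sides:
(x - (-2))^2 + (y - (-3))^2 = (x - 4)^2 + (y - 0)^2
The x^2 and y^2 terms cancel: 12x + 6y = 16 - 13 = 3
Simplify: 4x + 2y = 1
Locus: Perpendicular bisector of the segment from (-2, -3) to (4, 0): the line 4x + 2y = 1


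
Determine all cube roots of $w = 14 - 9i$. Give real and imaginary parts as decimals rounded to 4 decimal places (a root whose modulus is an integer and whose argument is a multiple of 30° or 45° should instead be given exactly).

|w| = sqrt(277) ≈ 16.643317, arg(w) ≈ 327.264774°
Root modulus = sqrt(277)^(1/3) ≈ 2.553171
Root arguments: θ_k = (arg(w) + 360°k)/3 for k = 0, 1, ..., 2
Compute each root as (root modulus)(cos θ_k + i sin θ_k) using full-precision intermediates, then round to 4 decimal places.
Roots: -0.8349 + 2.4128i, -1.6721 - 1.9295i, 2.5070 - 0.4833i


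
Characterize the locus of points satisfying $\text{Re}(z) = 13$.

Re(z) = x where z = x + yi; the equation x = 13 is satisfied by all points with that x-coordinate
Locus: Vertical line x = 13


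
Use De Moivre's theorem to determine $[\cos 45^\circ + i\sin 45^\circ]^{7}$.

By De Moivre: z^n = r^n(cos(nθ) + i sin(nθ))
= 1^7(cos(7*45°) + i sin(7*45°))
= 1(cos 315° + i sin 315°)
= sqrt(2)/2 - (sqrt(2)/2)i


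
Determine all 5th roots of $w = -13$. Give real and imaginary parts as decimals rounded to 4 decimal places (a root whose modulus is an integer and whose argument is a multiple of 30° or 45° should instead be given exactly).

|w| = 13, arg(w) = 180°
Root modulus = 13^(1/5) ≈ 1.670278
Root arguments: θ_k = (180° + 360°k)/5 for k = 0, 1, ..., 4
Compute each root as (root modulus)(cos θ_k + i sin θ_k) using full-precision intermediates, then round to 4 decimal places.
Roots: 1.3513 + 0.9818i, -0.5161 + 1.5885i, -1.6703, -0.5161 - 1.5885i, 1.3513 - 0.9818i


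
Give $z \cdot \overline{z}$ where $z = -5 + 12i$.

z * conjugate(z) = |z|^2 = a^2 + b^2
= (-5)^2 + 12^2 = 169


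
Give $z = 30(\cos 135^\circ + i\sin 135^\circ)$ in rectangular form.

a = r cos θ = 30 * -sqrt(2)/2 = -15*sqrt(2)
b = r sin θ = 30 * sqrt(2)/2 = 15*sqrt(2)
z = -15*sqrt(2) + 15*sqrt(2)i


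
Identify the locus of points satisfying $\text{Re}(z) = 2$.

Re(z) = x where z = x + yi; the equation x = 2 is satisfied by all points with that x-coordinate
Locus: Vertical line x = 2


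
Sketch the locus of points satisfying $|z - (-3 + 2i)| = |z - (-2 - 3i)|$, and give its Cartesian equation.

|z - z1| = |z - z2| means z is equidistant from z1 and z2,
i.e. the perpendicular bisector of the segment from (-3, 2) to (-2, -3) (midpoint (-5/2, -1/2)).
With z = x + yi, square both sides:
(x - (-3))^2 + (y - 2)^2 = (x - (-2))^2 + (y - (-3))^2
The x^2 and y^2 terms cancel: 2x + (-10)y = 13 - 13 = 0
Simplify: x - 5y = 0
Locus: Perpendicular bisector of the segment from (-3, 2) to (-2, -3): the line x - 5y = 0


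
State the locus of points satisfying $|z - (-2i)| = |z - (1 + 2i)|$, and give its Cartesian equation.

|z - z1| = |z - z2| means z is equidistant from z1 and z2,
i.e. the perpendicular bisector of the segment from (0, -2) to (1, 2) (midpoint (1/2, 0)).
With z = x + yi, square both sides:
(x - 0)^2 + (y - (-2))^2 = (x - 1)^2 + (y - 2)^2
The x^2 and y^2 terms cancel: 2x + 8y = 5 - 4 = 1
Simplify: 2x + 8y = 1
Locus: Perpendicular bisector of the segment from (0, -2) to (1, 2): the line 2x + 8y = 1


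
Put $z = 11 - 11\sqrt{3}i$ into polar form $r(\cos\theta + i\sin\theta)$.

r = |z| = sqrt(a^2 + b^2) = sqrt((11)^2 + (-11*sqrt(3))^2) = sqrt(121 + 363) = sqrt(484) = 22
θ = arctan(b/a) = arctan(-19.0526/11) (quadrant-adjusted) = 300°
z = 22(cos 300° + i sin 300°)


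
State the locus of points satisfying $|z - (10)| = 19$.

|z - z0| = r describes a circle centered at z0 with radius r
Here z0 = 10 and r = 19
Locus: Circle centered at (10, 0) with radius 19


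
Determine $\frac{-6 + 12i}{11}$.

Divisor is real, so divide each part by 11:
= -6/11 + (12/11)i


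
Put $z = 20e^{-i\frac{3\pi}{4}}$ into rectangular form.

a = r cos θ = 20 * -sqrt(2)/2 = -10*sqrt(2)
b = r sin θ = 20 * -sqrt(2)/2 = -10*sqrt(2)
z = -10*sqrt(2) - 10*sqrt(2)i


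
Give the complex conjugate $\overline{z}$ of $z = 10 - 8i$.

If z = a + bi, then conjugate(z) = a - bi
conjugate(10 - 8i) = 10 + 8i


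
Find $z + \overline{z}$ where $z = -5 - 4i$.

z + conjugate(z) = (a + bi) + (a - bi) = 2a
= 2 * (-5) = -10


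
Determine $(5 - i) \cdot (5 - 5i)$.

(a1*a2 - b1*b2) + (a1*b2 + b1*a2)i
= (25 - 5) + (-25 + (-5))i
= 20 - 30i


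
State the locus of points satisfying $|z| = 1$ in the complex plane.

|z| = 1 means sqrt(x^2 + y^2) = 1
This is a circle of radius 1 centered at the origin


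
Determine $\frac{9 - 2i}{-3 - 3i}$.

Multiply numerator and denominator by conjugate (-3 + 3i):
= (9 - 2i)(-3 + 3i) / ((-3)^2 + (-3)^2)
= (-21 + 33i) / 18
Divide through by 3: (-7 + 11i) / 6
= -7/6 + (11/6)i


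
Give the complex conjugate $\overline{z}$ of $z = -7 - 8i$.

If z = a + bi, then conjugate(z) = a - bi
conjugate(-7 - 8i) = -7 + 8i


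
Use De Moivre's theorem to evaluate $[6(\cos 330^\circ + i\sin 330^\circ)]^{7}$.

By De Moivre: z^n = r^n(cos(nθ) + i sin(nθ))
= 6^7(cos(7*330°) + i sin(7*330°))
= 279936(cos 150° + i sin 150°)
= -139968*sqrt(3) + 139968i


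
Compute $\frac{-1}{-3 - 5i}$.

Multiply numerator and denominator by conjugate (-3 + 5i):
= (-1)(-3 + 5i) / ((-3)^2 + (-5)^2)
= (3 - 5i) / 34
= 3/34 - (5/34)i


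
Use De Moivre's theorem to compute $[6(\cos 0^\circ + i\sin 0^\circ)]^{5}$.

By De Moivre: z^n = r^n(cos(nθ) + i sin(nθ))
= 6^5(cos(5*0°) + i sin(5*0°))
= 7776(cos 0° + i sin 0°)
= 7776


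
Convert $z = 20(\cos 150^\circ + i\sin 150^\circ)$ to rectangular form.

a = r cos θ = 20 * -sqrt(3)/2 = -10*sqrt(3)
b = r sin θ = 20 * 1/2 = 10
z = -10*sqrt(3) + 10i


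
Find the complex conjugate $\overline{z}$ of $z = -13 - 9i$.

If z = a + bi, then conjugate(z) = a - bi
conjugate(-13 - 9i) = -13 + 9i


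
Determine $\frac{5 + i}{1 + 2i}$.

Multiply numerator and denominator by conjugate (1 - 2i):
= (5 + i)(1 - 2i) / (1^2 + 2^2)
= (7 - 9i) / 5
= 7/5 - (9/5)i


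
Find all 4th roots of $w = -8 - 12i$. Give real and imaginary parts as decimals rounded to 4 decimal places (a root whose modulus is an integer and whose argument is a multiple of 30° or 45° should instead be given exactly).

|w| = sqrt(208) ≈ 14.422205, arg(w) ≈ 236.309932°
Root modulus = sqrt(208)^(1/4) ≈ 1.948758
Root arguments: θ_k = (arg(w) + 360°k)/4 for k = 0, 1, ..., 3
Compute each root as (root modulus)(cos θ_k + i sin θ_k) using full-precision intermediates, then round to 4 decimal places.
Roots: 1.0014 + 1.6718i, -1.6718 + 1.0014i, -1.0014 - 1.6718i, 1.6718 - 1.0014i


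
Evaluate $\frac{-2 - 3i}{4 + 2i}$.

Multiply numerator and denominator by conjugate (4 - 2i):
= (-2 - 3i)(4 - 2i) / (4^2 + 2^2)
= (-14 - 8i) / 20
Divide through by 2: (-7 - 4i) / 10
= -7/10 - (2/5)i


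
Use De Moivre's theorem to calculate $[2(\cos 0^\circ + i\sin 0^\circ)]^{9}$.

By De Moivre: z^n = r^n(cos(nθ) + i sin(nθ))
= 2^9(cos(9*0°) + i sin(9*0°))
= 512(cos 0° + i sin 0°)
= 512


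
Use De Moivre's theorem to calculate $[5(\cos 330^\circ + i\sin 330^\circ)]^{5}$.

By De Moivre: z^n = r^n(cos(nθ) + i sin(nθ))
= 5^5(cos(5*330°) + i sin(5*330°))
= 3125(cos 210° + i sin 210°)
= -3125*sqrt(3)/2 - (3125/2)i


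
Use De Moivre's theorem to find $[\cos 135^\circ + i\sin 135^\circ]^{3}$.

By De Moivre: z^n = r^n(cos(nθ) + i sin(nθ))
= 1^3(cos(3*135°) + i sin(3*135°))
= 1(cos 45° + i sin 45°)
= sqrt(2)/2 + (sqrt(2)/2)i


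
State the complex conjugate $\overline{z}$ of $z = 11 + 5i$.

If z = a + bi, then conjugate(z) = a - bi
conjugate(11 + 5i) = 11 - 5i


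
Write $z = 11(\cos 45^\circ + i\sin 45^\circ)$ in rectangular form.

a = r cos θ = 11 * sqrt(2)/2 = 11*sqrt(2)/2
b = r sin θ = 11 * sqrt(2)/2 = 11*sqrt(2)/2
z = 11*sqrt(2)/2 + (11*sqrt(2)/2)i


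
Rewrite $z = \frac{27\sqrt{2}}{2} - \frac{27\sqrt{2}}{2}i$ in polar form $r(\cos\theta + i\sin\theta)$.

r = |z| = sqrt(a^2 + b^2) = sqrt((27*sqrt(2)/2)^2 + (-27*sqrt(2)/2)^2) = sqrt(729/2 + 729/2) = sqrt(729) = 27
θ = arctan(b/a) = arctan(-19.0919/19.0919) (quadrant-adjusted) = 315°
z = 27(cos 315° + i sin 315°)


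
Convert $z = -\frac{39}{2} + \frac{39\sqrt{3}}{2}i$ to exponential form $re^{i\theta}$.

r = |z| = sqrt((-39/2)^2 + (39*sqrt(3)/2)^2) = sqrt(1521/4 + 4563/4) = sqrt(1521) = 39
θ = arctan(b/a) = arctan(33.775/-19.5) (quadrant-adjusted) = 120° = 2π/3
z = 39e^(i*2π/3)


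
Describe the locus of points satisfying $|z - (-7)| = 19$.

|z - z0| = r describes a circle centered at z0 with radius r
Here z0 = -7 and r = 19
Locus: Circle centered at (-7, 0) with radius 19


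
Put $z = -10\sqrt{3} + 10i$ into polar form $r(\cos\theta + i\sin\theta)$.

r = |z| = sqrt(a^2 + b^2) = sqrt((-10*sqrt(3))^2 + (10)^2) = sqrt(300 + 100) = sqrt(400) = 20
θ = arctan(b/a) = arctan(10/-17.3205) (quadrant-adjusted) = 150°
z = 20(cos 150° + i sin 150°)


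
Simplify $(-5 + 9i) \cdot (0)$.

(a1*a2 - b1*b2) + (a1*b2 + b1*a2)i
= (0 - 0) + (0 + 0)i
= 0


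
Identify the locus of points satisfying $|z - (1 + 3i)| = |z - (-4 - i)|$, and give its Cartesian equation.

|z - z1| = |z - z2| means z is equidistant from z1 and z2,
i.e. the perpendicular bisector of the segment from (1, 3) to (-4, -1) (midpoint (-3/2, 1)).
With z = x + yi, square both sides:
(x - 1)^2 + (y - 3)^2 = (x - (-4))^2 + (y - (-1))^2
The x^2 and y^2 terms cancel: -10x + (-8)y = 17 - 10 = 7
Simplify: 10x + 8y = -7
Locus: Perpendicular bisector of the segment from (1, 3) to (-4, -1): the line 10x + 8y = -7


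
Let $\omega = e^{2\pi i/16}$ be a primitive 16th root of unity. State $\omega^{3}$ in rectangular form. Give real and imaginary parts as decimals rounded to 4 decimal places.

ω^3 = e^(2πi·3/16) = e^(i·3π/8)
= cos(3π/8) + i sin(3π/8)
= 0.3827 + 0.9239i


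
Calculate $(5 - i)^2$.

(a + bi)^2 = a^2 - b^2 + 2abi
= 5^2 - (-1)^2 + 2*5*(-1)i
= 24 - 10i


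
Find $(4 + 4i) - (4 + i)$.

(4 - 4) + (4 - 1)i = 3i


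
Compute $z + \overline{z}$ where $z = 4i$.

z + conjugate(z) = (a + bi) + (a - bi) = 2a
= 2 * 0 = 0


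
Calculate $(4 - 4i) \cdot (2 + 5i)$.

(a1*a2 - b1*b2) + (a1*b2 + b1*a2)i
= (8 - (-20)) + (20 + (-8))i
= 28 + 12i


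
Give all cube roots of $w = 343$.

|w| = 343, arg(w) = 0°
Root modulus = 343^(1/3) = 7
Root arguments: θ_k = (0° + 360°k)/3 for k = 0, 1, ..., 2
Roots: 7, -7/2 + (7*sqrt(3)/2)i, -7/2 - (7*sqrt(3)/2)i


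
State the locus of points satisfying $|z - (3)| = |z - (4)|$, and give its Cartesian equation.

|z - z1| = |z - z2| means z is equidistant from z1 and z2,
i.e. the perpendicular bisector of the segment from (3, 0) to (4, 0) (midpoint (7/2, 0)).
With z = x + yi, square both sides:
(x - 3)^2 + (y - 0)^2 = (x - 4)^2 + (y - 0)^2
The x^2 and y^2 terms cancel: 2x + 0y = 16 - 9 = 7
Simplify: x = 7/2
Locus: Perpendicular bisector of the segment from (3, 0) to (4, 0): the line x = 7/2


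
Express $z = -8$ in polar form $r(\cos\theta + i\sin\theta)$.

r = |z| = sqrt(a^2 + b^2) = sqrt((-8)^2 + (0)^2) = sqrt(64 + 0) = sqrt(64) = 8
b = 0 and a < 0, so z lies on the negative real axis: θ = 180°
z = 8(cos 180° + i sin 180°)


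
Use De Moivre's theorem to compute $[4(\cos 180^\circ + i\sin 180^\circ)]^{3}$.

By De Moivre: z^n = r^n(cos(nθ) + i sin(nθ))
= 4^3(cos(3*180°) + i sin(3*180°))
= 64(cos 180° + i sin 180°)
= -64


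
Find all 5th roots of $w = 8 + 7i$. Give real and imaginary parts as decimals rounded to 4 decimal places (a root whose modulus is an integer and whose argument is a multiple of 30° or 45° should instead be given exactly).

|w| = sqrt(113) ≈ 10.630146, arg(w) ≈ 41.185925°
Root modulus = sqrt(113)^(1/5) ≈ 1.604382
Root arguments: θ_k = (arg(w) + 360°k)/5 for k = 0, 1, ..., 4
Compute each root as (root modulus)(cos θ_k + i sin θ_k) using full-precision intermediates, then round to 4 decimal places.
Roots: 1.5878 + 0.2299i, 0.2721 + 1.5811i, -1.4197 + 0.7473i, -1.1495 - 1.1193i, 0.7093 - 1.4391i


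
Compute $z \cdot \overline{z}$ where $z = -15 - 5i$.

z * conjugate(z) = |z|^2 = a^2 + b^2
= (-15)^2 + (-5)^2 = 250


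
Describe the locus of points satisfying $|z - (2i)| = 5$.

|z - z0| = r describes a circle centered at z0 with radius r
Here z0 = 2i and r = 5
Locus: Circle centered at (0, 2) with radius 5


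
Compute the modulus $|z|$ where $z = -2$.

|z| = sqrt(a^2 + b^2) = sqrt((-2)^2 + 0^2) = sqrt(4) = 2


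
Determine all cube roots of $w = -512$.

|w| = 512, arg(w) = 180°
Root modulus = 512^(1/3) = 8
Root arguments: θ_k = (180° + 360°k)/3 for k = 0, 1, ..., 2
Roots: 4 + 4*sqrt(3)i, -8, 4 - 4*sqrt(3)i


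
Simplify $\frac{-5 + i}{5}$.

Divisor is real, so divide each part by 5:
= -1 + (1/5)i


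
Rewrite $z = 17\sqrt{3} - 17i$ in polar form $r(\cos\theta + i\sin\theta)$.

r = |z| = sqrt(a^2 + b^2) = sqrt((17*sqrt(3))^2 + (-17)^2) = sqrt(867 + 289) = sqrt(1156) = 34
θ = arctan(b/a) = arctan(-17/29.4449) (quadrant-adjusted) = 330°
z = 34(cos 330° + i sin 330°)


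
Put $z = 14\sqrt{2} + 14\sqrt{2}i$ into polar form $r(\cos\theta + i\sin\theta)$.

r = |z| = sqrt(a^2 + b^2) = sqrt((14*sqrt(2))^2 + (14*sqrt(2))^2) = sqrt(392 + 392) = sqrt(784) = 28
θ = arctan(b/a) = arctan(19.799/19.799) (quadrant-adjusted) = 45°
z = 28(cos 45° + i sin 45°)


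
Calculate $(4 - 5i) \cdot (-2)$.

(a1*a2 - b1*b2) + (a1*b2 + b1*a2)i
= (-8 - 0) + (0 + 10)i
= -8 + 10i


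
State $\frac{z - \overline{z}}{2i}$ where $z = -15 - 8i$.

z - conjugate(z) = 2bi
(z - conjugate(z))/(2i) = 2bi/(2i) = b = -8


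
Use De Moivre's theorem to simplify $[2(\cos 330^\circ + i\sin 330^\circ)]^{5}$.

By De Moivre: z^n = r^n(cos(nθ) + i sin(nθ))
= 2^5(cos(5*330°) + i sin(5*330°))
= 32(cos 210° + i sin 210°)
= -16*sqrt(3) - 16i


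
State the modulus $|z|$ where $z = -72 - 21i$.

|z| = sqrt(a^2 + b^2) = sqrt((-72)^2 + (-21)^2) = sqrt(5625) = 75


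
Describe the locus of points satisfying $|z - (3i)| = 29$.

|z - z0| = r describes a circle centered at z0 with radius r
Here z0 = 3i and r = 29
Locus: Circle centered at (0, 3) with radius 29


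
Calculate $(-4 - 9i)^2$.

(a + bi)^2 = a^2 - b^2 + 2abi
= (-4)^2 - (-9)^2 + 2*(-4)*(-9)i
= -65 + 72i


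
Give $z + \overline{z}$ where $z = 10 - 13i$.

z + conjugate(z) = (a + bi) + (a - bi) = 2a
= 2 * 10 = 20


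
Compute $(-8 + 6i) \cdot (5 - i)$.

(a1*a2 - b1*b2) + (a1*b2 + b1*a2)i
= (-40 - (-6)) + (8 + 30)i
= -34 + 38i


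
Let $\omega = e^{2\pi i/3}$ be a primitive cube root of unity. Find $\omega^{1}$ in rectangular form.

ω^1 = e^(2πi·1/3) = e^(i·2π/3)
= cos(2π/3) + i sin(2π/3)
= -1/2 + (sqrt(3)/2)i


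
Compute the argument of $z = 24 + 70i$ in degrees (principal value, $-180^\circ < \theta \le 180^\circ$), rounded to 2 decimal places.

θ = arctan(b/a) = arctan(70/24) (quadrant-adjusted) = 71.08°


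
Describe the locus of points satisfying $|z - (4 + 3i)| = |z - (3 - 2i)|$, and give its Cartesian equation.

|z - z1| = |z - z2| means z is equidistant from z1 and z2,
i.e. the perpendicular bisector of the segment from (4, 3) to (3, -2) (midpoint (7/2, 1/2)).
With z = x + yi, square both sides:
(x - 4)^2 + (y - 3)^2 = (x - 3)^2 + (y - (-2))^2
The x^2 and y^2 terms cancel: -2x + (-10)y = 13 - 25 = -12
Simplify: x + 5y = 6
Locus: Perpendicular bisector of the segment from (4, 3) to (3, -2): the line x + 5y = 6


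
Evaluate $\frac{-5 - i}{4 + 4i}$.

Multiply numerator and denominator by conjugate (4 - 4i):
= (-5 - i)(4 - 4i) / (4^2 + 4^2)
= (-24 + 16i) / 32
Divide through by 8: (-3 + 2i) / 4
= -3/4 + (1/2)i


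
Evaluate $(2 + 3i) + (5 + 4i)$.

(2 + 5) + (3 + 4)i = 7 + 7i


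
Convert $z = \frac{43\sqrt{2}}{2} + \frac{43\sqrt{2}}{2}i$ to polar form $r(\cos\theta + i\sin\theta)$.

r = |z| = sqrt(a^2 + b^2) = sqrt((43*sqrt(2)/2)^2 + (43*sqrt(2)/2)^2) = sqrt(1849/2 + 1849/2) = sqrt(1849) = 43
θ = arctan(b/a) = arctan(30.4056/30.4056) (quadrant-adjusted) = 45°
z = 43(cos 45° + i sin 45°)


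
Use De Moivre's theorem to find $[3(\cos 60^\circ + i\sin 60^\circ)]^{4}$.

By De Moivre: z^n = r^n(cos(nθ) + i sin(nθ))
= 3^4(cos(4*60°) + i sin(4*60°))
= 81(cos 240° + i sin 240°)
= -81/2 - (81*sqrt(3)/2)i


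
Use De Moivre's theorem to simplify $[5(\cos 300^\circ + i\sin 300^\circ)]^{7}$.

By De Moivre: z^n = r^n(cos(nθ) + i sin(nθ))
= 5^7(cos(7*300°) + i sin(7*300°))
= 78125(cos 300° + i sin 300°)
= 78125/2 - (78125*sqrt(3)/2)i


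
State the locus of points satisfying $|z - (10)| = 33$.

|z - z0| = r describes a circle centered at z0 with radius r
Here z0 = 10 and r = 33
Locus: Circle centered at (10, 0) with radius 33


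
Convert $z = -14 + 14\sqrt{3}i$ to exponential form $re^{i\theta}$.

r = |z| = sqrt((-14)^2 + (14*sqrt(3))^2) = sqrt(196 + 588) = sqrt(784) = 28
θ = arctan(b/a) = arctan(24.2487/-14) (quadrant-adjusted) = 120° = 2π/3
z = 28e^(i*2π/3)


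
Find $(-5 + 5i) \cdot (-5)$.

(a1*a2 - b1*b2) + (a1*b2 + b1*a2)i
= (25 - 0) + (0 + (-25))i
= 25 - 25i


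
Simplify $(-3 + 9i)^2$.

(a + bi)^2 = a^2 - b^2 + 2abi
= (-3)^2 - 9^2 + 2*(-3)*9i
= -72 - 54i


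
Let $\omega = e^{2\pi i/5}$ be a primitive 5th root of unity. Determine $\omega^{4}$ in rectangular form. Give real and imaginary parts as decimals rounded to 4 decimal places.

ω^4 = e^(2πi·4/5) = e^(i·8π/5)
= cos(8π/5) + i sin(8π/5)
= 0.3090 - 0.9511i


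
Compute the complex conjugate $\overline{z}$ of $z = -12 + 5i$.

If z = a + bi, then conjugate(z) = a - bi
conjugate(-12 + 5i) = -12 - 5i


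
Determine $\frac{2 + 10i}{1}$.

Divisor is real, so divide each part by 1:
= 2 + 10i


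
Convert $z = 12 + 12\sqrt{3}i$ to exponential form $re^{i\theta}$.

r = |z| = sqrt((12)^2 + (12*sqrt(3))^2) = sqrt(144 + 432) = sqrt(576) = 24
θ = arctan(b/a) = arctan(20.7846/12) (quadrant-adjusted) = 60° = π/3
z = 24e^(i*π/3)


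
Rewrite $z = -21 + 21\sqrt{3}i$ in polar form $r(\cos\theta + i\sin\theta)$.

r = |z| = sqrt(a^2 + b^2) = sqrt((-21)^2 + (21*sqrt(3))^2) = sqrt(441 + 1323) = sqrt(1764) = 42
θ = arctan(b/a) = arctan(36.3731/-21) (quadrant-adjusted) = 120°
z = 42(cos 120° + i sin 120°)


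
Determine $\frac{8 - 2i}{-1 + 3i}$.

Multiply numerator and denominator by conjugate (-1 - 3i):
= (8 - 2i)(-1 - 3i) / ((-1)^2 + 3^2)
= (-14 - 22i) / 10
Divide through by 2: (-7 - 11i) / 5
= -7/5 - (11/5)i


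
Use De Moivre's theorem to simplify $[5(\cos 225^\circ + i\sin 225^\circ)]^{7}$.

By De Moivre: z^n = r^n(cos(nθ) + i sin(nθ))
= 5^7(cos(7*225°) + i sin(7*225°))
= 78125(cos 135° + i sin 135°)
= -78125*sqrt(2)/2 + (78125*sqrt(2)/2)i


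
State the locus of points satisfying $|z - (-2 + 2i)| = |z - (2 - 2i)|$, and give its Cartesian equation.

|z - z1| = |z - z2| means z is equidistant from z1 and z2,
i.e. the perpendicular bisector of the segment from (-2, 2) to (2, -2) (midpoint (0, 0)).
With z = x + yi, square both sides:
(x - (-2))^2 + (y - 2)^2 = (x - 2)^2 + (y - (-2))^2
The x^2 and y^2 terms cancel: 8x + (-8)y = 8 - 8 = 0
Simplify: x - y = 0
Locus: Perpendicular bisector of the segment from (-2, 2) to (2, -2): the line x - y = 0


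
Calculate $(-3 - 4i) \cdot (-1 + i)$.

(a1*a2 - b1*b2) + (a1*b2 + b1*a2)i
= (3 - (-4)) + (-3 + 4)i
= 7 + i


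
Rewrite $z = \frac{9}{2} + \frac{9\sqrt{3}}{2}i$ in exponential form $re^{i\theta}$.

r = |z| = sqrt((9/2)^2 + (9*sqrt(3)/2)^2) = sqrt(81/4 + 243/4) = sqrt(81) = 9
θ = arctan(b/a) = arctan(7.7942/4.5) (quadrant-adjusted) = 60° = π/3
z = 9e^(i*π/3)


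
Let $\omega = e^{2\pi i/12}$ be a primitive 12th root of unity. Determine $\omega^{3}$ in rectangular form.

ω^3 = e^(2πi·3/12) = e^(i·1π/2)
= cos(1π/2) + i sin(1π/2)
= i


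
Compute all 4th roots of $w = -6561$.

|w| = 6561, arg(w) = 180°
Root modulus = 6561^(1/4) = 9
Root arguments: θ_k = (180° + 360°k)/4 for k = 0, 1, ..., 3
Roots: 9*sqrt(2)/2 + (9*sqrt(2)/2)i, -9*sqrt(2)/2 + (9*sqrt(2)/2)i, -9*sqrt(2)/2 - (9*sqrt(2)/2)i, 9*sqrt(2)/2 - (9*sqrt(2)/2)i


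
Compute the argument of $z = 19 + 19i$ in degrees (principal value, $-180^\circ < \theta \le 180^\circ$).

θ = arctan(b/a) = arctan(19/19) (quadrant-adjusted) = 45°


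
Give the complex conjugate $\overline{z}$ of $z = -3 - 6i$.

If z = a + bi, then conjugate(z) = a - bi
conjugate(-3 - 6i) = -3 + 6i


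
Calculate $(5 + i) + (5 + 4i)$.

(5 + 5) + (1 + 4)i = 10 + 5i


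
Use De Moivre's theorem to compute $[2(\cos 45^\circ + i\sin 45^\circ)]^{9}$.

By De Moivre: z^n = r^n(cos(nθ) + i sin(nθ))
= 2^9(cos(9*45°) + i sin(9*45°))
= 512(cos 45° + i sin 45°)
= 256*sqrt(2) + 256*sqrt(2)i


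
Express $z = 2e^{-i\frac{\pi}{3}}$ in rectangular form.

a = r cos θ = 2 * 1/2 = 1
b = r sin θ = 2 * -sqrt(3)/2 = -sqrt(3)
z = 1 - sqrt(3)i


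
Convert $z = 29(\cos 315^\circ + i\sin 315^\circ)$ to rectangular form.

a = r cos θ = 29 * sqrt(2)/2 = 29*sqrt(2)/2
b = r sin θ = 29 * -sqrt(2)/2 = -29*sqrt(2)/2
z = 29*sqrt(2)/2 - (29*sqrt(2)/2)i


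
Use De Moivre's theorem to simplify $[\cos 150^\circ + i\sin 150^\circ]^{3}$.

By De Moivre: z^n = r^n(cos(nθ) + i sin(nθ))
= 1^3(cos(3*150°) + i sin(3*150°))
= 1(cos 90° + i sin 90°)
= i


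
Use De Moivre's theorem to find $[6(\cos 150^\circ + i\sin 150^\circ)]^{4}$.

By De Moivre: z^n = r^n(cos(nθ) + i sin(nθ))
= 6^4(cos(4*150°) + i sin(4*150°))
= 1296(cos 240° + i sin 240°)
= -648 - 648*sqrt(3)i


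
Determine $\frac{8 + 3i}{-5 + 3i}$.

Multiply numerator and denominator by conjugate (-5 - 3i):
= (8 + 3i)(-5 - 3i) / ((-5)^2 + 3^2)
= (-31 - 39i) / 34
= -31/34 - (39/34)i


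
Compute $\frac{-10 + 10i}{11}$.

Divisor is real, so divide each part by 11:
= -10/11 + (10/11)i


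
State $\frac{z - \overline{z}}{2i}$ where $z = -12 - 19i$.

z - conjugate(z) = 2bi
(z - conjugate(z))/(2i) = 2bi/(2i) = b = -19


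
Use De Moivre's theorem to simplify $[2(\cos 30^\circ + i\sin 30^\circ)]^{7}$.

By De Moivre: z^n = r^n(cos(nθ) + i sin(nθ))
= 2^7(cos(7*30°) + i sin(7*30°))
= 128(cos 210° + i sin 210°)
= -64*sqrt(3) - 64i


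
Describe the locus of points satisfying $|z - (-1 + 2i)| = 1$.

|z - z0| = r describes a circle centered at z0 with radius r
Here z0 = -1 + 2i and r = 1
Locus: Circle centered at (-1, 2) with radius 1


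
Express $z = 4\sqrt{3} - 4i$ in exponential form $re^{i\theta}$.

r = |z| = sqrt((4*sqrt(3))^2 + (-4)^2) = sqrt(48 + 16) = sqrt(64) = 8
θ = arctan(b/a) = arctan(-4/6.9282) (quadrant-adjusted) = -30° = -π/6
z = 8e^(-i*π/6)


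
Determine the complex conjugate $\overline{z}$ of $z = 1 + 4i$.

If z = a + bi, then conjugate(z) = a - bi
conjugate(1 + 4i) = 1 - 4i


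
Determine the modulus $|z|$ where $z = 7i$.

|z| = sqrt(a^2 + b^2) = sqrt(0^2 + 7^2) = sqrt(49) = 7


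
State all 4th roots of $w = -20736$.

|w| = 20736, arg(w) = 180°
Root modulus = 20736^(1/4) = 12
Root arguments: θ_k = (180° + 360°k)/4 for k = 0, 1, ..., 3
Roots: 6*sqrt(2) + 6*sqrt(2)i, -6*sqrt(2) + 6*sqrt(2)i, -6*sqrt(2) - 6*sqrt(2)i, 6*sqrt(2) - 6*sqrt(2)i


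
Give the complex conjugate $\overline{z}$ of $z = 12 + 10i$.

If z = a + bi, then conjugate(z) = a - bi
conjugate(12 + 10i) = 12 - 10i


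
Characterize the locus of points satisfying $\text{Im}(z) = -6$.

Im(z) = y where z = x + yi; the equation y = -6 is satisfied by all points with that y-coordinate
Locus: Horizontal line y = -6


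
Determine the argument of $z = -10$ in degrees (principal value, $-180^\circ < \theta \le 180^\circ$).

b = 0 and a < 0, so z lies on the negative real axis: θ = 180°


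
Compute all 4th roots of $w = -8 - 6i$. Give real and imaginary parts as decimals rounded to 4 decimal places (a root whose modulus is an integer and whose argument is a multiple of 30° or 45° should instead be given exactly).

|w| = 10, arg(w) ≈ 216.869898°
Root modulus = 10^(1/4) ≈ 1.778279
Root arguments: θ_k = (arg(w) + 360°k)/4 for k = 0, 1, ..., 3
Compute each root as (root modulus)(cos θ_k + i sin θ_k) using full-precision intermediates, then round to 4 decimal places.
Roots: 1.0398 + 1.4426i, -1.4426 + 1.0398i, -1.0398 - 1.4426i, 1.4426 - 1.0398i


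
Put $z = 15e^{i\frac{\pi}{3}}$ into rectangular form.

a = r cos θ = 15 * 1/2 = 15/2
b = r sin θ = 15 * sqrt(3)/2 = 15*sqrt(3)/2
z = 15/2 + (15*sqrt(3)/2)i


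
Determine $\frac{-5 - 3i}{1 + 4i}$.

Multiply numerator and denominator by conjugate (1 - 4i):
= (-5 - 3i)(1 - 4i) / (1^2 + 4^2)
= (-17 + 17i) / 17
= -1 + i


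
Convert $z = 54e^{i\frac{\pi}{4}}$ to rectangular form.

a = r cos θ = 54 * sqrt(2)/2 = 27*sqrt(2)
b = r sin θ = 54 * sqrt(2)/2 = 27*sqrt(2)
z = 27*sqrt(2) + 27*sqrt(2)i


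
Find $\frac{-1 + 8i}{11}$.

Divisor is real, so divide each part by 11:
= -1/11 + (8/11)i


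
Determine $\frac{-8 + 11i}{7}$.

Divisor is real, so divide each part by 7:
= -8/7 + (11/7)i


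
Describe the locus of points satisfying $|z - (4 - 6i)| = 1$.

|z - z0| = r describes a circle centered at z0 with radius r
Here z0 = 4 - 6i and r = 1
Locus: Circle centered at (4, -6) with radius 1


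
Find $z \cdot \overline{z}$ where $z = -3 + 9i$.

z * conjugate(z) = |z|^2 = a^2 + b^2
= (-3)^2 + 9^2 = 90


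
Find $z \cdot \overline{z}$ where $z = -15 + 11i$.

z * conjugate(z) = |z|^2 = a^2 + b^2
= (-15)^2 + 11^2 = 346


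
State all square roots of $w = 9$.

|w| = 9, arg(w) = 0°
Root modulus = 9^(1/2) = 3
Root arguments: θ_k = (0° + 360°k)/2 for k = 0, 1, ..., 1
Roots: 3, -3


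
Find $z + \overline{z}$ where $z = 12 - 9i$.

z + conjugate(z) = (a + bi) + (a - bi) = 2a
= 2 * 12 = 24


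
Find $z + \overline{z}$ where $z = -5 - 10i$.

z + conjugate(z) = (a + bi) + (a - bi) = 2a
= 2 * (-5) = -10


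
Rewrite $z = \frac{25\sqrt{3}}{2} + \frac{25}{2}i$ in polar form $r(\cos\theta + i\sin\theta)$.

r = |z| = sqrt(a^2 + b^2) = sqrt((25*sqrt(3)/2)^2 + (25/2)^2) = sqrt(1875/4 + 625/4) = sqrt(625) = 25
θ = arctan(b/a) = arctan(12.5/21.6506) (quadrant-adjusted) = 30°
z = 25(cos 30° + i sin 30°)


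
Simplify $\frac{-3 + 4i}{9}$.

Divisor is real, so divide each part by 9:
= -1/3 + (4/9)i


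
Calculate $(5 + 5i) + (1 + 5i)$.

(5 + 1) + (5 + 5)i = 6 + 10i


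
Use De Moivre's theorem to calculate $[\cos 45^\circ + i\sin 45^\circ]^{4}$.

By De Moivre: z^n = r^n(cos(nθ) + i sin(nθ))
= 1^4(cos(4*45°) + i sin(4*45°))
= 1(cos 180° + i sin 180°)
= -1


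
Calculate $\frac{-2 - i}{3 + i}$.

Multiply numerator and denominator by conjugate (3 - i):
= (-2 - i)(3 - i) / (3^2 + 1^2)
= (-7 - i) / 10
= -7/10 - (1/10)i


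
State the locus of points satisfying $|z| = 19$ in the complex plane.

|z| = 19 means sqrt(x^2 + y^2) = 19
This is a circle of radius 19 centered at the origin


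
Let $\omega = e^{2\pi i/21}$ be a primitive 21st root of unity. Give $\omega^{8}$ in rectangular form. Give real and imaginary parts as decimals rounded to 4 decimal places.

ω^8 = e^(2πi·8/21) = e^(i·16π/21)
= cos(16π/21) + i sin(16π/21)
= -0.7331 + 0.6802i


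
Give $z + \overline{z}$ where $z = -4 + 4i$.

z + conjugate(z) = (a + bi) + (a - bi) = 2a
= 2 * (-4) = -8


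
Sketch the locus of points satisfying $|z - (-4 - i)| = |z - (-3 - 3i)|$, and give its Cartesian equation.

|z - z1| = |z - z2| means z is equidistant from z1 and z2,
i.e. the perpendicular bisector of the segment from (-4, -1) to (-3, -3) (midpoint (-7/2, -2)).
With z = x + yi, square both sides:
(x - (-4))^2 + (y - (-1))^2 = (x - (-3))^2 + (y - (-3))^2
The x^2 and y^2 terms cancel: 2x + (-4)y = 18 - 17 = 1
Simplify: 2x - 4y = 1
Locus: Perpendicular bisector of the segment from (-4, -1) to (-3, -3): the line 2x - 4y = 1


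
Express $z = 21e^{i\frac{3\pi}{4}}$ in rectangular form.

a = r cos θ = 21 * -sqrt(2)/2 = -21*sqrt(2)/2
b = r sin θ = 21 * sqrt(2)/2 = 21*sqrt(2)/2
z = -21*sqrt(2)/2 + (21*sqrt(2)/2)i


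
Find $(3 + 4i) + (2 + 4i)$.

(3 + 2) + (4 + 4)i = 5 + 8i


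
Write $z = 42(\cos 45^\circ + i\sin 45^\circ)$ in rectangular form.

a = r cos θ = 42 * sqrt(2)/2 = 21*sqrt(2)
b = r sin θ = 42 * sqrt(2)/2 = 21*sqrt(2)
z = 21*sqrt(2) + 21*sqrt(2)i


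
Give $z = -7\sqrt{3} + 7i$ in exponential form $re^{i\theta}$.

r = |z| = sqrt((-7*sqrt(3))^2 + (7)^2) = sqrt(147 + 49) = sqrt(196) = 14
θ = arctan(b/a) = arctan(7/-12.1244) (quadrant-adjusted) = 150° = 5π/6
z = 14e^(i*5π/6)


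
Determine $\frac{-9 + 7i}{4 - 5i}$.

Multiply numerator and denominator by conjugate (4 + 5i):
= (-9 + 7i)(4 + 5i) / (4^2 + (-5)^2)
= (-71 - 17i) / 41
= -71/41 - (17/41)i


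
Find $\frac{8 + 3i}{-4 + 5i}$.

Multiply numerator and denominator by conjugate (-4 - 5i):
= (8 + 3i)(-4 - 5i) / ((-4)^2 + 5^2)
= (-17 - 52i) / 41
= -17/41 - (52/41)i


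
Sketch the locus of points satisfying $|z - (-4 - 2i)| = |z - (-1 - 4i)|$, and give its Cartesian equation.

|z - z1| = |z - z2| means z is equidistant from z1 and z2,
i.e. the perpendicular bisector of the segment from (-4, -2) to (-1, -4) (midpoint (-5/2, -3)).
With z = x + yi, square both sides:
(x - (-4))^2 + (y - (-2))^2 = (x - (-1))^2 + (y - (-4))^2
The x^2 and y^2 terms cancel: 6x + (-4)y = 17 - 20 = -3
Simplify: 6x - 4y = -3
Locus: Perpendicular bisector of the segment from (-4, -2) to (-1, -4): the line 6x - 4y = -3


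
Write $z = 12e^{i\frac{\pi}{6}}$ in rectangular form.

a = r cos θ = 12 * sqrt(3)/2 = 6*sqrt(3)
b = r sin θ = 12 * 1/2 = 6
z = 6*sqrt(3) + 6i


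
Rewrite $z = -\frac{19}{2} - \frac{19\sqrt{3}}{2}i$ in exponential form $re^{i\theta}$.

r = |z| = sqrt((-19/2)^2 + (-19*sqrt(3)/2)^2) = sqrt(361/4 + 1083/4) = sqrt(361) = 19
θ = arctan(b/a) = arctan(-16.4545/-9.5) (quadrant-adjusted) = -120° = -2π/3
z = 19e^(-i*2π/3)


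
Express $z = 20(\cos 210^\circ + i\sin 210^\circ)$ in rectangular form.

a = r cos θ = 20 * -sqrt(3)/2 = -10*sqrt(3)
b = r sin θ = 20 * -1/2 = -10
z = -10*sqrt(3) - 10i


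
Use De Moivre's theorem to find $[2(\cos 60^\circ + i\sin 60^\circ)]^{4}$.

By De Moivre: z^n = r^n(cos(nθ) + i sin(nθ))
= 2^4(cos(4*60°) + i sin(4*60°))
= 16(cos 240° + i sin 240°)
= -8 - 8*sqrt(3)i


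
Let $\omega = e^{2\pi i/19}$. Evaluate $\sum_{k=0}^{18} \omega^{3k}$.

Let ζ = ω^3 = e^(2πi·3/19). Since 19 ∤ 3, ζ ≠ 1.
Sum = Σ_{k=0}^{18} ζ^k = (ζ^19 - 1)/(ζ - 1) = (ω^{3·19} - 1)/(ζ - 1) = (1 - 1)/(ζ - 1) = 0


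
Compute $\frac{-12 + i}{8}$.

Divisor is real, so divide each part by 8:
= -3/2 + (1/8)i


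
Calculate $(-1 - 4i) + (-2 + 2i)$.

(-1 + (-2)) + (-4 + 2)i = -3 - 2i


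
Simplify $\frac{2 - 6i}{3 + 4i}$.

Multiply numerator and denominator by conjugate (3 - 4i):
= (2 - 6i)(3 - 4i) / (3^2 + 4^2)
= (-18 - 26i) / 25
= -18/25 - (26/25)i


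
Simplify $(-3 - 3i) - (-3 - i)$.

(-3 - (-3)) + (-3 - (-1))i = -2i


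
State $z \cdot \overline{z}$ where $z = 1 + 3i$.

z * conjugate(z) = |z|^2 = a^2 + b^2
= 1^2 + 3^2 = 10


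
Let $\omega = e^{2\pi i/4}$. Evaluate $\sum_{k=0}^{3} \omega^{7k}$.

Let ζ = ω^7 = e^(2πi·7/4). Since 4 ∤ 7, ζ ≠ 1.
Sum = Σ_{k=0}^{3} ζ^k = (ζ^4 - 1)/(ζ - 1) = (ω^{7·4} - 1)/(ζ - 1) = (1 - 1)/(ζ - 1) = 0


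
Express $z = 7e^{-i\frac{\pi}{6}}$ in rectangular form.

a = r cos θ = 7 * sqrt(3)/2 = 7*sqrt(3)/2
b = r sin θ = 7 * -1/2 = -7/2
z = 7*sqrt(3)/2 - (7/2)i


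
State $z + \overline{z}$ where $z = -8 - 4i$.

z + conjugate(z) = (a + bi) + (a - bi) = 2a
= 2 * (-8) = -16


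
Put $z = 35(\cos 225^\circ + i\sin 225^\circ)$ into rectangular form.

a = r cos θ = 35 * -sqrt(2)/2 = -35*sqrt(2)/2
b = r sin θ = 35 * -sqrt(2)/2 = -35*sqrt(2)/2
z = -35*sqrt(2)/2 - (35*sqrt(2)/2)i


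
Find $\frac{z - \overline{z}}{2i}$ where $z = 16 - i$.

z - conjugate(z) = 2bi
(z - conjugate(z))/(2i) = 2bi/(2i) = b = -1


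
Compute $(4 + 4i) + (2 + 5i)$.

(4 + 2) + (4 + 5)i = 6 + 9i


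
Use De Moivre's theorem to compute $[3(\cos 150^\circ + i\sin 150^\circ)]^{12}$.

By De Moivre: z^n = r^n(cos(nθ) + i sin(nθ))
= 3^12(cos(12*150°) + i sin(12*150°))
= 531441(cos 0° + i sin 0°)
= 531441


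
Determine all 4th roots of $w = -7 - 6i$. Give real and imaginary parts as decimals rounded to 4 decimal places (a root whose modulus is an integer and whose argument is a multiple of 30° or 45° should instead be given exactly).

|w| = sqrt(85) ≈ 9.219544, arg(w) ≈ 220.601295°
Root modulus = sqrt(85)^(1/4) ≈ 1.742518
Root arguments: θ_k = (arg(w) + 360°k)/4 for k = 0, 1, ..., 3
Compute each root as (root modulus)(cos θ_k + i sin θ_k) using full-precision intermediates, then round to 4 decimal places.
Roots: 0.9957 + 1.4300i, -1.4300 + 0.9957i, -0.9957 - 1.4300i, 1.4300 - 0.9957i


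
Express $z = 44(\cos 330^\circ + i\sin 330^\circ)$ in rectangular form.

a = r cos θ = 44 * sqrt(3)/2 = 22*sqrt(3)
b = r sin θ = 44 * -1/2 = -22
z = 22*sqrt(3) - 22i
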